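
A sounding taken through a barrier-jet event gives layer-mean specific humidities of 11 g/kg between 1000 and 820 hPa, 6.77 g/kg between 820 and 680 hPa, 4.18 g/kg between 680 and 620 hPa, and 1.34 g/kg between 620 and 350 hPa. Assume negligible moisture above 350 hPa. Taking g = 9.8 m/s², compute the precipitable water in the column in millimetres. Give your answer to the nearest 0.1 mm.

PW ≈ 36.1 mm

Precipitable water is the column-integrated vapour mass per unit area: PW = (1/g) Σ q̄ Δp, with q in kg/kg and Δp in Pa (1 kg/m² of water = 1 mm).
Layer 1000–820 hPa: Δp = 180 hPa = 18000 Pa, q̄ = 0.011 kg/kg → 0.011 × 18000 / 9.8 = 20.20 mm
Layer 820–680 hPa: Δp = 140 hPa = 14000 Pa, q̄ = 0.00677 kg/kg → 0.00677 × 14000 / 9.8 = 9.67 mm
Layer 680–620 hPa: Δp = 60 hPa = 6000 Pa, q̄ = 0.00418 kg/kg → 0.00418 × 6000 / 9.8 = 2.56 mm
Layer 620–350 hPa: Δp = 270 hPa = 27000 Pa, q̄ = 0.00134 kg/kg → 0.00134 × 27000 / 9.8 = 3.69 mm
PW = 20.20 + 9.67 + 2.56 + 3.69 = 36.12 ≈ 36.1 mm.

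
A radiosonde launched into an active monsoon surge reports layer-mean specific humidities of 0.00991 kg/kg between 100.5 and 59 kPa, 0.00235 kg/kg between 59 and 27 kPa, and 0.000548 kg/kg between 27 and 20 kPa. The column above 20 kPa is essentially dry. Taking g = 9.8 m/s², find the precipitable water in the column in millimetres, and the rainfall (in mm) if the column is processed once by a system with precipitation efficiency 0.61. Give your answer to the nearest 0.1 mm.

Precipitable water is the column-integrated vapour mass per unit area: PW = (1/g) Σ q̄ Δp, with q in kg/kg and Δp in Pa (1 kg/m² of water = 1 mm).
Layer 100.5–59 kPa: Δp = 415 hPa = 41500 Pa, q̄ = 0.00991 kg/kg → 0.00991 × 41500 / 9.8 = 41.97 mm
Layer 59–27 kPa: Δp = 320 hPa = 32000 Pa, q̄ = 0.00235 kg/kg → 0.00235 × 32000 / 9.8 = 7.67 mm
Layer 27–20 kPa: Δp = 70 hPa = 7000 Pa, q̄ = 0.000548 kg/kg → 0.000548 × 7000 / 9.8 = 0.39 mm
PW = 41.97 + 7.67 + 0.39 = 50.03 ≈ 50.0 mm.
Rainfall = ε × PW = 0.61 × 50.0 = 30.5 mm.

PW ≈ 50.0 mm; rainfall ≈ 30.5 mm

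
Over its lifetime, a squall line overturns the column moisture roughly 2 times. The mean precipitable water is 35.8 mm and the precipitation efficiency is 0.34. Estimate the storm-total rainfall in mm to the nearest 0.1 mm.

rainfall ≈ 24.3 mm

Each cycle deposits ε × PW = 0.34 × 35.8 = 12.172 mm.
Over 2 cycles: 2 × 12.172 = 24.3 mm.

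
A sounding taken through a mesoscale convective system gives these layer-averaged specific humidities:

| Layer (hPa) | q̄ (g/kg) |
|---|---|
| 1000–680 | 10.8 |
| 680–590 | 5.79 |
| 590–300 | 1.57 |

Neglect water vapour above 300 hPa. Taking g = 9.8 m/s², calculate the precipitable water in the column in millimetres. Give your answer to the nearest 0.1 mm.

PW ≈ 45.2 mm

Precipitable water is the column-integrated vapour mass per unit area: PW = (1/g) Σ q̄ Δp, with q in kg/kg and Δp in Pa (1 kg/m² of water = 1 mm).
Layer 1000–680 hPa: Δp = 320 hPa = 32000 Pa, q̄ = 0.0108 kg/kg → 0.0108 × 32000 / 9.8 = 35.27 mm
Layer 680–590 hPa: Δp = 90 hPa = 9000 Pa, q̄ = 0.00579 kg/kg → 0.00579 × 9000 / 9.8 = 5.32 mm
Layer 590–300 hPa: Δp = 290 hPa = 29000 Pa, q̄ = 0.00157 kg/kg → 0.00157 × 29000 / 9.8 = 4.65 mm
PW = 35.27 + 5.32 + 4.65 = 45.24 ≈ 45.2 mm.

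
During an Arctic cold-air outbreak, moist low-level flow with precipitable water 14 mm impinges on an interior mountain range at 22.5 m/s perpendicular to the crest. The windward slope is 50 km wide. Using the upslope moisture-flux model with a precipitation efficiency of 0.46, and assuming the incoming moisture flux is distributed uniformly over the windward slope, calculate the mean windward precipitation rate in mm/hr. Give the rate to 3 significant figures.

Incoming column moisture flux per unit ridge length: F = V × PW = 22.5 × 14 = 315 mm·m/s.
Spread over the 50 km slope with efficiency ε = 0.46: R = ε·F/W = 0.46 × 315 / 50000 m = 2.898e-03 mm/s.
R = 2.898e-03 × 3600 = 10.4 mm/hr.

R ≈ 10.4 mm/hr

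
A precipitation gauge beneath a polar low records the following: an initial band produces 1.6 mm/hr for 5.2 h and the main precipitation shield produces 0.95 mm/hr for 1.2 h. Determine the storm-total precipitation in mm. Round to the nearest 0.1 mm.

total ≈ 9.5 mm

Total = Σ Rᵢ Δtᵢ = 1.6 × 5.2 + 0.95 × 1.2
      = 8.32 + 1.14 = 9.5 mm.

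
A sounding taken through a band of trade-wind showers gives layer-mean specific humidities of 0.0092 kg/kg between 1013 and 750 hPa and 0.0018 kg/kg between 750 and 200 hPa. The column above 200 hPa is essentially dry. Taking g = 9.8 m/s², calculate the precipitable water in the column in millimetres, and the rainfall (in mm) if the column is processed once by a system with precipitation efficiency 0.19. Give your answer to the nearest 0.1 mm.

Precipitable water is the column-integrated vapour mass per unit area: PW = (1/g) Σ q̄ Δp, with q in kg/kg and Δp in Pa (1 kg/m² of water = 1 mm).
Layer 1013–750 hPa: Δp = 263 hPa = 26300 Pa, q̄ = 0.0092 kg/kg → 0.0092 × 26300 / 9.8 = 24.69 mm
Layer 750–200 hPa: Δp = 550 hPa = 55000 Pa, q̄ = 0.0018 kg/kg → 0.0018 × 55000 / 9.8 = 10.10 mm
PW = 24.69 + 10.10 = 34.79 ≈ 34.8 mm.
Rainfall = ε × PW = 0.19 × 34.8 = 6.6 mm.

PW ≈ 34.8 mm; rainfall ≈ 6.6 mm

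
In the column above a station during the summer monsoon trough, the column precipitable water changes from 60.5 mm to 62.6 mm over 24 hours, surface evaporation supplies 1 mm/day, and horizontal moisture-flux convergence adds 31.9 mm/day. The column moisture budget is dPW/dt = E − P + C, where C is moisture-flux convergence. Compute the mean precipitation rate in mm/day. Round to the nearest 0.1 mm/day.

dPW/dt = (62.6 − 60.5) mm / (24/24 day) = +2.100 mm/day.
P = E + C − dPW/dt = 1 + (31.9) − (+2.100) = 30.8 mm/day.

P ≈ 30.8 mm/day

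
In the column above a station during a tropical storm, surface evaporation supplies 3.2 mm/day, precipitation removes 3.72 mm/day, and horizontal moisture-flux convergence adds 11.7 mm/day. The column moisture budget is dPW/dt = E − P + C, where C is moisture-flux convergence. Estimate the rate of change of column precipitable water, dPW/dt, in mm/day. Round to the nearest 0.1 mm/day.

dPW/dt ≈ 11.2 mm/day

dPW/dt = E − P + C = 3.2 − 3.72 + (11.7) = 11.2 mm/day.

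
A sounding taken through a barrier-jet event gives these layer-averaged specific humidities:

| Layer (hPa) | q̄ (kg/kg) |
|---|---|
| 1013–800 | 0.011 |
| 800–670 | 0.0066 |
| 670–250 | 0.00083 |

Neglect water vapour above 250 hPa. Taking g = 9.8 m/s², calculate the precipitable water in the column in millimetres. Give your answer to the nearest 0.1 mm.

Precipitable water is the column-integrated vapour mass per unit area: PW = (1/g) Σ q̄ Δp, with q in kg/kg and Δp in Pa (1 kg/m² of water = 1 mm).
Layer 1013–800 hPa: Δp = 213 hPa = 21300 Pa, q̄ = 0.011 kg/kg → 0.011 × 21300 / 9.8 = 23.91 mm
Layer 800–670 hPa: Δp = 130 hPa = 13000 Pa, q̄ = 0.0066 kg/kg → 0.0066 × 13000 / 9.8 = 8.76 mm
Layer 670–250 hPa: Δp = 420 hPa = 42000 Pa, q̄ = 0.00083 kg/kg → 0.00083 × 42000 / 9.8 = 3.56 mm
PW = 23.91 + 8.76 + 3.56 = 36.23 ≈ 36.2 mm.

PW ≈ 36.2 mm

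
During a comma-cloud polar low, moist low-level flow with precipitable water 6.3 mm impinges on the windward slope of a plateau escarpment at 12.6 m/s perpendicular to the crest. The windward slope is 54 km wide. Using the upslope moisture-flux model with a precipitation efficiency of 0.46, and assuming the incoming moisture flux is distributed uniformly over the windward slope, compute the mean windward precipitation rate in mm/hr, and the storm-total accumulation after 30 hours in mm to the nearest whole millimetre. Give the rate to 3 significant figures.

R ≈ 2.43 mm/hr; total ≈ 73 mm

Incoming column moisture flux per unit ridge length: F = V × PW = 12.6 × 6.3 = 79.38 mm·m/s.
Spread over the 54 km slope with efficiency ε = 0.46: R = ε·F/W = 0.46 × 79.38 / 54000 m = 6.762e-04 mm/s.
R = 6.762e-04 × 3600 = 2.43 mm/hr.
Over 30 h: total = 2.43 × 30 = 72.9 ≈ 73 mm.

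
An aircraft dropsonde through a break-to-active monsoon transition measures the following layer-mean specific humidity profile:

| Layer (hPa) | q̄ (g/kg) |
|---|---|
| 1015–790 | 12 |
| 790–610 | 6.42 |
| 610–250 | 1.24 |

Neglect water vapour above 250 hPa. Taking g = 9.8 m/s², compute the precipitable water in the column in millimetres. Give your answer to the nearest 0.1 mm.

Precipitable water is the column-integrated vapour mass per unit area: PW = (1/g) Σ q̄ Δp, with q in kg/kg and Δp in Pa (1 kg/m² of water = 1 mm).
Layer 1015–790 hPa: Δp = 225 hPa = 22500 Pa, q̄ = 0.012 kg/kg → 0.012 × 22500 / 9.8 = 27.55 mm
Layer 790–610 hPa: Δp = 180 hPa = 18000 Pa, q̄ = 0.00642 kg/kg → 0.00642 × 18000 / 9.8 = 11.79 mm
Layer 610–250 hPa: Δp = 360 hPa = 36000 Pa, q̄ = 0.00124 kg/kg → 0.00124 × 36000 / 9.8 = 4.56 mm
PW = 27.55 + 11.79 + 4.56 = 43.90 ≈ 43.9 mm.

PW ≈ 43.9 mm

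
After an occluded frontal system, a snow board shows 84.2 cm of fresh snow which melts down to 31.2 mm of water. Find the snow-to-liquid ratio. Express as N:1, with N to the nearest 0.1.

Ratio = snow depth / SWE = 842 mm / 31.2 mm = 27.0, i.e. 27.0:1.

ratio ≈ 27.0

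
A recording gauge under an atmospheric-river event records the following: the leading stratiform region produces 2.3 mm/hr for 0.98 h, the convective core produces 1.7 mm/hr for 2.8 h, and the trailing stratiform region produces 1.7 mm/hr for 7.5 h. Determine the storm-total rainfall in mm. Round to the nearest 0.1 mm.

total ≈ 19.8 mm

Total = Σ Rᵢ Δtᵢ = 2.3 × 0.98 + 1.7 × 2.8 + 1.7 × 7.5
      = 2.254 + 4.76 + 12.75 = 19.8 mm.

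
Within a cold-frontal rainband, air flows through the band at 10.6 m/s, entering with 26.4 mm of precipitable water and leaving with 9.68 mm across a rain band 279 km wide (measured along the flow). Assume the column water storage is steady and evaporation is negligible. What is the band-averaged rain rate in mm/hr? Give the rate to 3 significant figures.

R ≈ 2.29 mm/hr

Column moisture flux per unit crosswind length is F = V × PW.
Inflow: F_in = 10.6 × 26.4 = 279.84 mm·m/s
Outflow: F_out = 10.6 × 9.68 = 102.608 mm·m/s
Steady-state rate R = (F_in − F_out)/L = (279.84 − 102.608) / 279000 m = 6.352e-04 mm/s.
R = 6.352e-04 × 3600 = 2.29 mm/hr.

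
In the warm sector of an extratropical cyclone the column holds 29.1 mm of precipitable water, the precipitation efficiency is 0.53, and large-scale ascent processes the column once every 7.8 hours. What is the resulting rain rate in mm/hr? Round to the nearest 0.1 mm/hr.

R ≈ 2.0 mm/hr

Each overturning extracts ε × PW = 0.53 × 29.1 = 15.423 mm.
Rate = ε·PW / τ = 15.423 / 7.8 h = 2.0 mm/hr.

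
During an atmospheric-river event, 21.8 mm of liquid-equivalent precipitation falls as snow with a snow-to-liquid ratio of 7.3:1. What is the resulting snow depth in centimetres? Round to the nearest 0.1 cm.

snow depth ≈ 15.9 cm

Snow depth = liquid × ratio = 21.8 mm × 7.3 = 159.14 mm = 15.9 cm.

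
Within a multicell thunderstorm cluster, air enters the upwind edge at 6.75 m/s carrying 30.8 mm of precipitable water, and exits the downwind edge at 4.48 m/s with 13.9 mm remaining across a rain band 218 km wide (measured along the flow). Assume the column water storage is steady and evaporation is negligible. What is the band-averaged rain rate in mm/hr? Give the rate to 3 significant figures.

R ≈ 2.40 mm/hr

Column moisture flux per unit crosswind length is F = V × PW.
Inflow: F_in = 6.75 × 30.8 = 207.9 mm·m/s
Outflow: F_out = 4.48 × 13.9 = 62.272 mm·m/s
Steady-state rate R = (F_in − F_out)/L = (207.9 − 62.272) / 218000 m = 6.680e-04 mm/s.
R = 6.680e-04 × 3600 = 2.40 mm/hr.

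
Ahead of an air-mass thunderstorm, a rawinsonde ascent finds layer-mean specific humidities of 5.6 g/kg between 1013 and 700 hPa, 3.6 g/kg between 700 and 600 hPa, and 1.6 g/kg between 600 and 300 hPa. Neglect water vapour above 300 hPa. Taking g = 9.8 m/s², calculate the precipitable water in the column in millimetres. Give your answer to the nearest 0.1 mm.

Precipitable water is the column-integrated vapour mass per unit area: PW = (1/g) Σ q̄ Δp, with q in kg/kg and Δp in Pa (1 kg/m² of water = 1 mm).
Layer 1013–700 hPa: Δp = 313 hPa = 31300 Pa, q̄ = 0.0056 kg/kg → 0.0056 × 31300 / 9.8 = 17.89 mm
Layer 700–600 hPa: Δp = 100 hPa = 10000 Pa, q̄ = 0.0036 kg/kg → 0.0036 × 10000 / 9.8 = 3.67 mm
Layer 600–300 hPa: Δp = 300 hPa = 30000 Pa, q̄ = 0.0016 kg/kg → 0.0016 × 30000 / 9.8 = 4.90 mm
PW = 17.89 + 3.67 + 4.90 = 26.46 ≈ 26.5 mm.

PW ≈ 26.5 mm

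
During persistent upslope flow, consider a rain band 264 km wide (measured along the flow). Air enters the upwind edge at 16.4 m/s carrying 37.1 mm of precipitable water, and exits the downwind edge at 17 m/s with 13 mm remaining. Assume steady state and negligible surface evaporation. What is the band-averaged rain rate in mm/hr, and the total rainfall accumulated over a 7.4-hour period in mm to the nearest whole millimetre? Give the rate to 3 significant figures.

Column moisture flux per unit crosswind length is F = V × PW.
Inflow: F_in = 16.4 × 37.1 = 608.44 mm·m/s
Outflow: F_out = 17 × 13 = 221 mm·m/s
Steady-state rate R = (F_in − F_out)/L = (608.44 − 221) / 264000 m = 1.468e-03 mm/s.
R = 1.468e-03 × 3600 = 5.28 mm/hr.
Over 7.4 h: total = 5.28 × 7.4 = 39.072 ≈ 39 mm.

R ≈ 5.28 mm/hr; total ≈ 39 mm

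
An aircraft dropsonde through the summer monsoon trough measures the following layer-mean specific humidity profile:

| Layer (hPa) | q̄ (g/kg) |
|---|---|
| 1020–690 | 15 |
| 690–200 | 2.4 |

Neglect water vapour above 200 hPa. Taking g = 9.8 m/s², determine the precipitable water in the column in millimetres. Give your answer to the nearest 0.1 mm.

PW ≈ 62.5 mm

Precipitable water is the column-integrated vapour mass per unit area: PW = (1/g) Σ q̄ Δp, with q in kg/kg and Δp in Pa (1 kg/m² of water = 1 mm).
Layer 1020–690 hPa: Δp = 330 hPa = 33000 Pa, q̄ = 0.015 kg/kg → 0.015 × 33000 / 9.8 = 50.51 mm
Layer 690–200 hPa: Δp = 490 hPa = 49000 Pa, q̄ = 0.0024 kg/kg → 0.0024 × 49000 / 9.8 = 12.00 mm
PW = 50.51 + 12.00 = 62.51 ≈ 62.5 mm.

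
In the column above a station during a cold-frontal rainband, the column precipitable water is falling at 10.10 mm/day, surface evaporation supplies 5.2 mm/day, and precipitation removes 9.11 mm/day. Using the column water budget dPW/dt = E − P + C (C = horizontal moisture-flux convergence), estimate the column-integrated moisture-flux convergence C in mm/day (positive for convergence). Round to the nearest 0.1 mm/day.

C ≈ -6.2 mm/day

dPW/dt = -10.10 mm/day.
C = dPW/dt − E + P = (-10.10) − 5.2 + 9.11 = -6.2 mm/day.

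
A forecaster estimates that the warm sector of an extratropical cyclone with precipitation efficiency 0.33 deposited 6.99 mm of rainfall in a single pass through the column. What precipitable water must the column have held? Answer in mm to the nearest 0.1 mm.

PW ≈ 21.2 mm

PW = rainfall / ε = 6.99 / 0.33 = 21.2 mm.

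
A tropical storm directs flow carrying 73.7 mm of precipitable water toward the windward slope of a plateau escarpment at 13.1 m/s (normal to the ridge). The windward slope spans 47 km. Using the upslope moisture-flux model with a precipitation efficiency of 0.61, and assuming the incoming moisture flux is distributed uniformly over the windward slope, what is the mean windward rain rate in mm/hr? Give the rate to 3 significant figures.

R ≈ 45.1 mm/hr

Incoming column moisture flux per unit ridge length: F = V × PW = 13.1 × 73.7 = 965.47 mm·m/s.
Spread over the 47 km slope with efficiency ε = 0.61: R = ε·F/W = 0.61 × 965.47 / 47000 m = 1.253e-02 mm/s.
R = 1.253e-02 × 3600 = 45.1 mm/hr.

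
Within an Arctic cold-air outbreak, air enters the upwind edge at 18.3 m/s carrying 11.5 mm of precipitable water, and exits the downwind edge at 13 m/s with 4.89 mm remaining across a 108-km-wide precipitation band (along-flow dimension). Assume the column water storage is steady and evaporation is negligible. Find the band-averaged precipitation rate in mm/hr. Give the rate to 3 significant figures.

R ≈ 4.90 mm/hr

Column moisture flux per unit crosswind length is F = V × PW.
Inflow: F_in = 18.3 × 11.5 = 210.45 mm·m/s
Outflow: F_out = 13 × 4.89 = 63.57 mm·m/s
Steady-state rate R = (F_in − F_out)/L = (210.45 − 63.57) / 108000 m = 1.360e-03 mm/s.
R = 1.360e-03 × 3600 = 4.90 mm/hr.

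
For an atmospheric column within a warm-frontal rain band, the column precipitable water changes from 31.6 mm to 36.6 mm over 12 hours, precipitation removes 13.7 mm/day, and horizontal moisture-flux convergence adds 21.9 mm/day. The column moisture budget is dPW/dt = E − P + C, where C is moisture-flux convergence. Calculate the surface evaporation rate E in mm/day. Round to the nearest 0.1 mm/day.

dPW/dt = (36.6 − 31.6) mm / (12/24 day) = +10.000 mm/day.
E = dPW/dt + P − C = (+10.000) + 13.7 − (21.9) = 1.8 mm/day.

E ≈ 1.8 mm/day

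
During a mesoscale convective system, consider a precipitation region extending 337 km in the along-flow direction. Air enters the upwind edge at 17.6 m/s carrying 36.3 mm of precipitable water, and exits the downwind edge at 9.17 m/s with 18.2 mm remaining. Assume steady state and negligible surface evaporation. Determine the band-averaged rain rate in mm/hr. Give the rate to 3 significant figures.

Column moisture flux per unit crosswind length is F = V × PW.
Inflow: F_in = 17.6 × 36.3 = 638.88 mm·m/s
Outflow: F_out = 9.17 × 18.2 = 166.894 mm·m/s
Steady-state rate R = (F_in − F_out)/L = (638.88 − 166.894) / 337000 m = 1.401e-03 mm/s.
R = 1.401e-03 × 3600 = 5.04 mm/hr.

R ≈ 5.04 mm/hr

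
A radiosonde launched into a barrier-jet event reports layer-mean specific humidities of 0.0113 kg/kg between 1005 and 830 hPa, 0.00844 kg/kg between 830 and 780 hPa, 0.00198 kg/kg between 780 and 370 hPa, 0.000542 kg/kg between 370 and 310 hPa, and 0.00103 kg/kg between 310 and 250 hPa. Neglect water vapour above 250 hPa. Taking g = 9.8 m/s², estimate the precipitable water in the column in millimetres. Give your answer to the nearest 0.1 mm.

Precipitable water is the column-integrated vapour mass per unit area: PW = (1/g) Σ q̄ Δp, with q in kg/kg and Δp in Pa (1 kg/m² of water = 1 mm).
Layer 1005–830 hPa: Δp = 175 hPa = 17500 Pa, q̄ = 0.0113 kg/kg → 0.0113 × 17500 / 9.8 = 20.18 mm
Layer 830–780 hPa: Δp = 50 hPa = 5000 Pa, q̄ = 0.00844 kg/kg → 0.00844 × 5000 / 9.8 = 4.31 mm
Layer 780–370 hPa: Δp = 410 hPa = 41000 Pa, q̄ = 0.00198 kg/kg → 0.00198 × 41000 / 9.8 = 8.28 mm
Layer 370–310 hPa: Δp = 60 hPa = 6000 Pa, q̄ = 0.000542 kg/kg → 0.000542 × 6000 / 9.8 = 0.33 mm
Layer 310–250 hPa: Δp = 60 hPa = 6000 Pa, q̄ = 0.00103 kg/kg → 0.00103 × 6000 / 9.8 = 0.63 mm
PW = 20.18 + 4.31 + 8.28 + 0.33 + 0.63 = 33.73 ≈ 33.7 mm.

PW ≈ 33.7 mm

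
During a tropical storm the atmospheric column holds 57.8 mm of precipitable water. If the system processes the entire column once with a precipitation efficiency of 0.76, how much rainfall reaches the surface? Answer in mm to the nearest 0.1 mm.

rainfall ≈ 43.9 mm

Rainfall = ε × PW = 0.76 × 57.8 = 43.9 mm.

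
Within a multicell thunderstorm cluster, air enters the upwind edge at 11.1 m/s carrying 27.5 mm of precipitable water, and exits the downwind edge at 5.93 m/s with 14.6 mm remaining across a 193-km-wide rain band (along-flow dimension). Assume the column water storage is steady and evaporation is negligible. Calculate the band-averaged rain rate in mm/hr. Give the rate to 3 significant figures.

Column moisture flux per unit crosswind length is F = V × PW.
Inflow: F_in = 11.1 × 27.5 = 305.25 mm·m/s
Outflow: F_out = 5.93 × 14.6 = 86.578 mm·m/s
Steady-state rate R = (F_in − F_out)/L = (305.25 − 86.578) / 193000 m = 1.133e-03 mm/s.
R = 1.133e-03 × 3600 = 4.08 mm/hr.

R ≈ 4.08 mm/hr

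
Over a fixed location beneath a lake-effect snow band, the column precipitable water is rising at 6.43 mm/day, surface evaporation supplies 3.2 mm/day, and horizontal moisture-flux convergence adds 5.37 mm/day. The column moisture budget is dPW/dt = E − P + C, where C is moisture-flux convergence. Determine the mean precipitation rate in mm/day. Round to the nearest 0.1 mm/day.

dPW/dt = +6.43 mm/day.
P = E + C − dPW/dt = 3.2 + (5.37) − (+6.43) = 2.1 mm/day.

P ≈ 2.1 mm/day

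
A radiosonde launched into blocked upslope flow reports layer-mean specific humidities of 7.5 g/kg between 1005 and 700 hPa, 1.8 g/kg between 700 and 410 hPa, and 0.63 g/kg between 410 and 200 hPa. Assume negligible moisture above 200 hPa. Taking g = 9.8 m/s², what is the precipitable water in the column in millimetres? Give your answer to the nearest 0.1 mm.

Precipitable water is the column-integrated vapour mass per unit area: PW = (1/g) Σ q̄ Δp, with q in kg/kg and Δp in Pa (1 kg/m² of water = 1 mm).
Layer 1005–700 hPa: Δp = 305 hPa = 30500 Pa, q̄ = 0.0075 kg/kg → 0.0075 × 30500 / 9.8 = 23.34 mm
Layer 700–410 hPa: Δp = 290 hPa = 29000 Pa, q̄ = 0.0018 kg/kg → 0.0018 × 29000 / 9.8 = 5.33 mm
Layer 410–200 hPa: Δp = 210 hPa = 21000 Pa, q̄ = 0.00063 kg/kg → 0.00063 × 21000 / 9.8 = 1.35 mm
PW = 23.34 + 5.33 + 1.35 = 30.02 ≈ 30.0 mm.

PW ≈ 30.0 mm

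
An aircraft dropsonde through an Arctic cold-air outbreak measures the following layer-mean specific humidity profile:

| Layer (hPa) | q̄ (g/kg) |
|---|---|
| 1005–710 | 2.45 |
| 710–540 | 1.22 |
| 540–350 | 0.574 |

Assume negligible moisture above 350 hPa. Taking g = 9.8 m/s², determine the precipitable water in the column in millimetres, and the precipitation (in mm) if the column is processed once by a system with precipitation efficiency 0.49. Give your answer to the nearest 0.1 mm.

Precipitable water is the column-integrated vapour mass per unit area: PW = (1/g) Σ q̄ Δp, with q in kg/kg and Δp in Pa (1 kg/m² of water = 1 mm).
Layer 1005–710 hPa: Δp = 295 hPa = 29500 Pa, q̄ = 0.00245 kg/kg → 0.00245 × 29500 / 9.8 = 7.38 mm
Layer 710–540 hPa: Δp = 170 hPa = 17000 Pa, q̄ = 0.00122 kg/kg → 0.00122 × 17000 / 9.8 = 2.12 mm
Layer 540–350 hPa: Δp = 190 hPa = 19000 Pa, q̄ = 0.000574 kg/kg → 0.000574 × 19000 / 9.8 = 1.11 mm
PW = 7.38 + 2.12 + 1.11 = 10.61 ≈ 10.6 mm.
Precipitation = ε × PW = 0.49 × 10.6 = 5.2 mm.

PW ≈ 10.6 mm; precipitation ≈ 5.2 mm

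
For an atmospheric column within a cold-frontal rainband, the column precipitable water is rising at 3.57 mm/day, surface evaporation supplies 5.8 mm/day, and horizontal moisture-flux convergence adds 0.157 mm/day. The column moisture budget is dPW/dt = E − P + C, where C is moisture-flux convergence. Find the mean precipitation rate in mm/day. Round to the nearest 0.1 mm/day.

dPW/dt = +3.57 mm/day.
P = E + C − dPW/dt = 5.8 + (0.157) − (+3.57) = 2.4 mm/day.

P ≈ 2.4 mm/day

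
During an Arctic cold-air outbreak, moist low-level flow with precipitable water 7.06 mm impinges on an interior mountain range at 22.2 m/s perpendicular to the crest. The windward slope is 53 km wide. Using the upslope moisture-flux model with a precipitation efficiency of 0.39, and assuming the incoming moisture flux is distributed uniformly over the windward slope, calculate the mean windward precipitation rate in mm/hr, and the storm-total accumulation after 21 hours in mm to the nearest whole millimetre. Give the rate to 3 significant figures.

Incoming column moisture flux per unit ridge length: F = V × PW = 22.2 × 7.06 = 156.732 mm·m/s.
Spread over the 53 km slope with efficiency ε = 0.39: R = ε·F/W = 0.39 × 156.732 / 53000 m = 1.153e-03 mm/s.
R = 1.153e-03 × 3600 = 4.15 mm/hr.
Over 21 h: total = 4.15 × 21 = 87.15 ≈ 87 mm.

R ≈ 4.15 mm/hr; total ≈ 87 mm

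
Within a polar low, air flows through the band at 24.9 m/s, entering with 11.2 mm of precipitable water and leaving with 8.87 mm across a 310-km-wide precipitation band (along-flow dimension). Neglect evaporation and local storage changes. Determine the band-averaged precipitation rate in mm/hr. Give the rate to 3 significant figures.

R ≈ 0.674 mm/hr

Column moisture flux per unit crosswind length is F = V × PW.
Inflow: F_in = 24.9 × 11.2 = 278.88 mm·m/s
Outflow: F_out = 24.9 × 8.87 = 220.863 mm·m/s
Steady-state rate R = (F_in − F_out)/L = (278.88 − 220.863) / 310000 m = 1.872e-04 mm/s.
R = 1.872e-04 × 3600 = 0.674 mm/hr.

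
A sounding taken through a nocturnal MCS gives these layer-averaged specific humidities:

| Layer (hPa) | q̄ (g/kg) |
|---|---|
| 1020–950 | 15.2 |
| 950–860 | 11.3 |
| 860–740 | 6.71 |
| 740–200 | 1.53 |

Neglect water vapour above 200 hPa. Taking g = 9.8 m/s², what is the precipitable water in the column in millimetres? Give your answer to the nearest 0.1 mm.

Precipitable water is the column-integrated vapour mass per unit area: PW = (1/g) Σ q̄ Δp, with q in kg/kg and Δp in Pa (1 kg/m² of water = 1 mm).
Layer 1020–950 hPa: Δp = 70 hPa = 7000 Pa, q̄ = 0.0152 kg/kg → 0.0152 × 7000 / 9.8 = 10.86 mm
Layer 950–860 hPa: Δp = 90 hPa = 9000 Pa, q̄ = 0.0113 kg/kg → 0.0113 × 9000 / 9.8 = 10.38 mm
Layer 860–740 hPa: Δp = 120 hPa = 12000 Pa, q̄ = 0.00671 kg/kg → 0.00671 × 12000 / 9.8 = 8.22 mm
Layer 740–200 hPa: Δp = 540 hPa = 54000 Pa, q̄ = 0.00153 kg/kg → 0.00153 × 54000 / 9.8 = 8.43 mm
PW = 10.86 + 10.38 + 8.22 + 8.43 = 37.89 ≈ 37.9 mm.

PW ≈ 37.9 mm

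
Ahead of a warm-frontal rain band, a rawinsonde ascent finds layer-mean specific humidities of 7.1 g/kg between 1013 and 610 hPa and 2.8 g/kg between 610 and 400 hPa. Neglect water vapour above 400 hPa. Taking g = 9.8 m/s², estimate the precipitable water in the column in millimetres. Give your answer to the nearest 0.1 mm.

Precipitable water is the column-integrated vapour mass per unit area: PW = (1/g) Σ q̄ Δp, with q in kg/kg and Δp in Pa (1 kg/m² of water = 1 mm).
Layer 1013–610 hPa: Δp = 403 hPa = 40300 Pa, q̄ = 0.0071 kg/kg → 0.0071 × 40300 / 9.8 = 29.20 mm
Layer 610–400 hPa: Δp = 210 hPa = 21000 Pa, q̄ = 0.0028 kg/kg → 0.0028 × 21000 / 9.8 = 6.00 mm
PW = 29.20 + 6.00 = 35.20 ≈ 35.2 mm.

PW ≈ 35.2 mm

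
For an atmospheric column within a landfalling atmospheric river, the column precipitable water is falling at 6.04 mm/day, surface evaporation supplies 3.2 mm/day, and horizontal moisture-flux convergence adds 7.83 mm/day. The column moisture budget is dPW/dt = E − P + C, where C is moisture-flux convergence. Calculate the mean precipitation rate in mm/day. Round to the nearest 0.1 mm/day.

dPW/dt = -6.04 mm/day.
P = E + C − dPW/dt = 3.2 + (7.83) − (-6.04) = 17.1 mm/day.

P ≈ 17.1 mm/day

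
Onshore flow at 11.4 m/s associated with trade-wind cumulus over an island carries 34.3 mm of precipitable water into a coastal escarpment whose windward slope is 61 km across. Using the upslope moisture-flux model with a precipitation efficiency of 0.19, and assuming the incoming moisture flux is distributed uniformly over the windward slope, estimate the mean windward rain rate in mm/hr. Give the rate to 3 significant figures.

R ≈ 4.38 mm/hr

Incoming column moisture flux per unit ridge length: F = V × PW = 11.4 × 34.3 = 391.02 mm·m/s.
Spread over the 61 km slope with efficiency ε = 0.19: R = ε·F/W = 0.19 × 391.02 / 61000 m = 1.218e-03 mm/s.
R = 1.218e-03 × 3600 = 4.38 mm/hr.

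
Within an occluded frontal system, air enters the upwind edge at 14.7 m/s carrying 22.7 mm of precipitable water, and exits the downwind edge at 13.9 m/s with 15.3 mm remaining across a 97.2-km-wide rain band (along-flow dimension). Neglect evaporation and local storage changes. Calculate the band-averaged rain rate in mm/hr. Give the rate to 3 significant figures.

Column moisture flux per unit crosswind length is F = V × PW.
Inflow: F_in = 14.7 × 22.7 = 333.69 mm·m/s
Outflow: F_out = 13.9 × 15.3 = 212.67 mm·m/s
Steady-state rate R = (F_in − F_out)/L = (333.69 − 212.67) / 97200 m = 1.245e-03 mm/s.
R = 1.245e-03 × 3600 = 4.48 mm/hr.

R ≈ 4.48 mm/hr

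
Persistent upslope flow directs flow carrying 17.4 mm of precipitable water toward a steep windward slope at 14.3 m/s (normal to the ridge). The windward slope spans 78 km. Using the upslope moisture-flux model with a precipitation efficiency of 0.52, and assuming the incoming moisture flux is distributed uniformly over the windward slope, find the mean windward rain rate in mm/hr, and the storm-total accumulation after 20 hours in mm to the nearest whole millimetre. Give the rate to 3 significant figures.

R ≈ 5.97 mm/hr; total ≈ 119 mm

Incoming column moisture flux per unit ridge length: F = V × PW = 14.3 × 17.4 = 248.82 mm·m/s.
Spread over the 78 km slope with efficiency ε = 0.52: R = ε·F/W = 0.52 × 248.82 / 78000 m = 1.659e-03 mm/s.
R = 1.659e-03 × 3600 = 5.97 mm/hr.
Over 20 h: total = 5.97 × 20 = 119.4 ≈ 119 mm.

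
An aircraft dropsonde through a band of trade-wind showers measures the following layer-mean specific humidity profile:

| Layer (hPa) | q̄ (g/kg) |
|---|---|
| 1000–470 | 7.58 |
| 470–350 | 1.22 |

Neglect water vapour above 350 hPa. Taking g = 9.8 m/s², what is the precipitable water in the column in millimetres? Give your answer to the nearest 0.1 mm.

PW ≈ 42.5 mm

Precipitable water is the column-integrated vapour mass per unit area: PW = (1/g) Σ q̄ Δp, with q in kg/kg and Δp in Pa (1 kg/m² of water = 1 mm).
Layer 1000–470 hPa: Δp = 530 hPa = 53000 Pa, q̄ = 0.00758 kg/kg → 0.00758 × 53000 / 9.8 = 40.99 mm
Layer 470–350 hPa: Δp = 120 hPa = 12000 Pa, q̄ = 0.00122 kg/kg → 0.00122 × 12000 / 9.8 = 1.49 mm
PW = 40.99 + 1.49 = 42.48 ≈ 42.5 mm.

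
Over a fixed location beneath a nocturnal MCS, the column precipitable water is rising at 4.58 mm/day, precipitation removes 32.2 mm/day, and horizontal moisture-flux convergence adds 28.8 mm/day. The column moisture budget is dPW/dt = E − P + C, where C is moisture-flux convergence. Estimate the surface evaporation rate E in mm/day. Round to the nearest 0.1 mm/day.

E ≈ 8.0 mm/day

dPW/dt = +4.58 mm/day.
E = dPW/dt + P − C = (+4.58) + 32.2 − (28.8) = 8.0 mm/day.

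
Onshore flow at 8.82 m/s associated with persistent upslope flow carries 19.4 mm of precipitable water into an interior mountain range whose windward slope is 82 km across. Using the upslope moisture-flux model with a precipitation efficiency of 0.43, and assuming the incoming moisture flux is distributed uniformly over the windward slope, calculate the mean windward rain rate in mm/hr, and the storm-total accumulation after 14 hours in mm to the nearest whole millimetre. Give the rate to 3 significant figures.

R ≈ 3.23 mm/hr; total ≈ 45 mm

Incoming column moisture flux per unit ridge length: F = V × PW = 8.82 × 19.4 = 171.108 mm·m/s.
Spread over the 82 km slope with efficiency ε = 0.43: R = ε·F/W = 0.43 × 171.108 / 82000 m = 8.973e-04 mm/s.
R = 8.973e-04 × 3600 = 3.23 mm/hr.
Over 14 h: total = 3.23 × 14 = 45.22 ≈ 45 mm.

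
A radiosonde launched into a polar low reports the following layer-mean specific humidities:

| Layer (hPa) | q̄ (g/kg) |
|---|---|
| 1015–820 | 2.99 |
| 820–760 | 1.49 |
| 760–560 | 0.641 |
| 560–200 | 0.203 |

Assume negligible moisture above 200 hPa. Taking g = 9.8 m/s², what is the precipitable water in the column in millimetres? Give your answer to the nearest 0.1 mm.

Precipitable water is the column-integrated vapour mass per unit area: PW = (1/g) Σ q̄ Δp, with q in kg/kg and Δp in Pa (1 kg/m² of water = 1 mm).
Layer 1015–820 hPa: Δp = 195 hPa = 19500 Pa, q̄ = 0.00299 kg/kg → 0.00299 × 19500 / 9.8 = 5.95 mm
Layer 820–760 hPa: Δp = 60 hPa = 6000 Pa, q̄ = 0.00149 kg/kg → 0.00149 × 6000 / 9.8 = 0.91 mm
Layer 760–560 hPa: Δp = 200 hPa = 20000 Pa, q̄ = 0.000641 kg/kg → 0.000641 × 20000 / 9.8 = 1.31 mm
Layer 560–200 hPa: Δp = 360 hPa = 36000 Pa, q̄ = 0.000203 kg/kg → 0.000203 × 36000 / 9.8 = 0.75 mm
PW = 5.95 + 0.91 + 1.31 + 0.75 = 8.92 ≈ 8.9 mm.

PW ≈ 8.9 mm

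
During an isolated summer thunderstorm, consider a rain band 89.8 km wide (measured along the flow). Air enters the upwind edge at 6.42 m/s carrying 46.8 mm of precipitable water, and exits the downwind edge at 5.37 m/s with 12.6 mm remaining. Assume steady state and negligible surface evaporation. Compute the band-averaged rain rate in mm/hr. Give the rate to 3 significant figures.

R ≈ 9.33 mm/hr

Column moisture flux per unit crosswind length is F = V × PW.
Inflow: F_in = 6.42 × 46.8 = 300.456 mm·m/s
Outflow: F_out = 5.37 × 12.6 = 67.662 mm·m/s
Steady-state rate R = (F_in − F_out)/L = (300.456 − 67.662) / 89800 m = 2.592e-03 mm/s.
R = 2.592e-03 × 3600 = 9.33 mm/hr.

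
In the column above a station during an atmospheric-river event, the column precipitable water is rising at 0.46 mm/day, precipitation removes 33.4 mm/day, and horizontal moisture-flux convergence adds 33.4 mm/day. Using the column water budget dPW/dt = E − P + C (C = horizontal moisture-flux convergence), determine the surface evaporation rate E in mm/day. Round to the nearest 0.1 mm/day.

E ≈ 0.5 mm/day

dPW/dt = +0.46 mm/day.
E = dPW/dt + P − C = (+0.46) + 33.4 − (33.4) = 0.5 mm/day.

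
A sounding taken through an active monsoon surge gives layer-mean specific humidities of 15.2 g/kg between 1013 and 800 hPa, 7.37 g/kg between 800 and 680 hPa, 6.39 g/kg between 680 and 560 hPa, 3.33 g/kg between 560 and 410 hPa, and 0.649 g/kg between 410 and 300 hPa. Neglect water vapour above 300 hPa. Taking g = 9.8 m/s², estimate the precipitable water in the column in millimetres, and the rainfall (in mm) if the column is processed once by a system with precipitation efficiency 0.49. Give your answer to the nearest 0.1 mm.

Precipitable water is the column-integrated vapour mass per unit area: PW = (1/g) Σ q̄ Δp, with q in kg/kg and Δp in Pa (1 kg/m² of water = 1 mm).
Layer 1013–800 hPa: Δp = 213 hPa = 21300 Pa, q̄ = 0.0152 kg/kg → 0.0152 × 21300 / 9.8 = 33.04 mm
Layer 800–680 hPa: Δp = 120 hPa = 12000 Pa, q̄ = 0.00737 kg/kg → 0.00737 × 12000 / 9.8 = 9.02 mm
Layer 680–560 hPa: Δp = 120 hPa = 12000 Pa, q̄ = 0.00639 kg/kg → 0.00639 × 12000 / 9.8 = 7.82 mm
Layer 560–410 hPa: Δp = 150 hPa = 15000 Pa, q̄ = 0.00333 kg/kg → 0.00333 × 15000 / 9.8 = 5.10 mm
Layer 410–300 hPa: Δp = 110 hPa = 11000 Pa, q̄ = 0.000649 kg/kg → 0.000649 × 11000 / 9.8 = 0.73 mm
PW = 33.04 + 9.02 + 7.82 + 5.10 + 0.73 = 55.71 ≈ 55.7 mm.
Rainfall = ε × PW = 0.49 × 55.7 = 27.3 mm.

PW ≈ 55.7 mm; rainfall ≈ 27.3 mm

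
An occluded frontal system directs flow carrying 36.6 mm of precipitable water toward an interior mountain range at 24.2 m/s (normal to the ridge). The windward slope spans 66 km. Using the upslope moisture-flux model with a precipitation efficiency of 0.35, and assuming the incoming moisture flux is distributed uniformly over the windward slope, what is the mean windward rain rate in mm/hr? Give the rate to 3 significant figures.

R ≈ 16.9 mm/hr

Incoming column moisture flux per unit ridge length: F = V × PW = 24.2 × 36.6 = 885.72 mm·m/s.
Spread over the 66 km slope with efficiency ε = 0.35: R = ε·F/W = 0.35 × 885.72 / 66000 m = 4.697e-03 mm/s.
R = 4.697e-03 × 3600 = 16.9 mm/hr.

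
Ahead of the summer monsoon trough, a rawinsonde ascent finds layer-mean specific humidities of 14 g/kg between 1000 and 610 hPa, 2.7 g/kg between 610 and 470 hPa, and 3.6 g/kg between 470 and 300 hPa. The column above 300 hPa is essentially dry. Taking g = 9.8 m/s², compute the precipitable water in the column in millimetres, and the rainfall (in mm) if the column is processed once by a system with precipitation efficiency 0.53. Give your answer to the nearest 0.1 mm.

PW ≈ 65.8 mm; rainfall ≈ 34.9 mm

Precipitable water is the column-integrated vapour mass per unit area: PW = (1/g) Σ q̄ Δp, with q in kg/kg and Δp in Pa (1 kg/m² of water = 1 mm).
Layer 1000–610 hPa: Δp = 390 hPa = 39000 Pa, q̄ = 0.014 kg/kg → 0.014 × 39000 / 9.8 = 55.71 mm
Layer 610–470 hPa: Δp = 140 hPa = 14000 Pa, q̄ = 0.0027 kg/kg → 0.0027 × 14000 / 9.8 = 3.86 mm
Layer 470–300 hPa: Δp = 170 hPa = 17000 Pa, q̄ = 0.0036 kg/kg → 0.0036 × 17000 / 9.8 = 6.24 mm
PW = 55.71 + 3.86 + 6.24 = 65.81 ≈ 65.8 mm.
Rainfall = ε × PW = 0.53 × 65.8 = 34.9 mm.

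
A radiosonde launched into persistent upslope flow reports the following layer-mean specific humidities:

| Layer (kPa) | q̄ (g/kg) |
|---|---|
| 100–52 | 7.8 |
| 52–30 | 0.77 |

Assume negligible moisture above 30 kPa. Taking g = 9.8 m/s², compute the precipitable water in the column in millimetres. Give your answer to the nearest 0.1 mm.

Precipitable water is the column-integrated vapour mass per unit area: PW = (1/g) Σ q̄ Δp, with q in kg/kg and Δp in Pa (1 kg/m² of water = 1 mm).
Layer 100–52 kPa: Δp = 480 hPa = 48000 Pa, q̄ = 0.0078 kg/kg → 0.0078 × 48000 / 9.8 = 38.20 mm
Layer 52–30 kPa: Δp = 220 hPa = 22000 Pa, q̄ = 0.00077 kg/kg → 0.00077 × 22000 / 9.8 = 1.73 mm
PW = 38.20 + 1.73 = 39.93 ≈ 39.9 mm.

PW ≈ 39.9 mm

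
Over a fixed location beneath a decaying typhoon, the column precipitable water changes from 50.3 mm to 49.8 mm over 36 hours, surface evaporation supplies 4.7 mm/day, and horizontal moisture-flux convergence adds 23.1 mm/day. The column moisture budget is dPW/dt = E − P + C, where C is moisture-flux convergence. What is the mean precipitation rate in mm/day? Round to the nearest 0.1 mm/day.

dPW/dt = (49.8 − 50.3) mm / (36/24 day) = -0.333 mm/day.
P = E + C − dPW/dt = 4.7 + (23.1) − (-0.333) = 28.1 mm/day.

P ≈ 28.1 mm/day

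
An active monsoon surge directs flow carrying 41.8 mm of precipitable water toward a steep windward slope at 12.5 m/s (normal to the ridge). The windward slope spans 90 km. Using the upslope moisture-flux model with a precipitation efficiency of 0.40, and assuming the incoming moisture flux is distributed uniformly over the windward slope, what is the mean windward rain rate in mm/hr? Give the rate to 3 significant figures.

R ≈ 8.36 mm/hr

Incoming column moisture flux per unit ridge length: F = V × PW = 12.5 × 41.8 = 522.5 mm·m/s.
Spread over the 90 km slope with efficiency ε = 0.40: R = ε·F/W = 0.40 × 522.5 / 90000 m = 2.322e-03 mm/s.
R = 2.322e-03 × 3600 = 8.36 mm/hr.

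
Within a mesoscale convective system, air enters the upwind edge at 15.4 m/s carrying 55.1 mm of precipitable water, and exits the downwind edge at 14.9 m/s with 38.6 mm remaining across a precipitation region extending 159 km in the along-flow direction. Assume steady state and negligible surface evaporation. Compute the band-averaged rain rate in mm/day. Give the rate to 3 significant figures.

Column moisture flux per unit crosswind length is F = V × PW.
Inflow: F_in = 15.4 × 55.1 = 848.54 mm·m/s
Outflow: F_out = 14.9 × 38.6 = 575.14 mm·m/s
Steady-state rate R = (F_in − F_out)/L = (848.54 − 575.14) / 159000 m = 1.719e-03 mm/s.
R = 1.719e-03 × 3600 × 24 = 149 mm/day.

R ≈ 149 mm/day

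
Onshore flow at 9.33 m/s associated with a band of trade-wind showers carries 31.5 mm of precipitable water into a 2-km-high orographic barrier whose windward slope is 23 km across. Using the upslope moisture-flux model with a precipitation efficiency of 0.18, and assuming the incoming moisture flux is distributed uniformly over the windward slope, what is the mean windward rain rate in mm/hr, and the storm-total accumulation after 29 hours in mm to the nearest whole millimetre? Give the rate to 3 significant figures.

R ≈ 8.28 mm/hr; total ≈ 240 mm

Incoming column moisture flux per unit ridge length: F = V × PW = 9.33 × 31.5 = 293.895 mm·m/s.
Spread over the 23 km slope with efficiency ε = 0.18: R = ε·F/W = 0.18 × 293.895 / 23000 m = 2.300e-03 mm/s.
R = 2.300e-03 × 3600 = 8.28 mm/hr.
Over 29 h: total = 8.28 × 29 = 240.12 ≈ 240 mm.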